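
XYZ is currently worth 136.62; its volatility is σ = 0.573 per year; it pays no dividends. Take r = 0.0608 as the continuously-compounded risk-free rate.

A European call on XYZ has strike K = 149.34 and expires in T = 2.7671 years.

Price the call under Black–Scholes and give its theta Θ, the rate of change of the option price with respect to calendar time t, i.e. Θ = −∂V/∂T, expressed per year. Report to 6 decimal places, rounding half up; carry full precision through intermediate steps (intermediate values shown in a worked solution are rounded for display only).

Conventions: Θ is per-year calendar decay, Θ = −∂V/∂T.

price = 53.499859
Θ = -10.688999

σ√T = 0.573·√2.7671 = 0.953163
d₁ = (ln(S/K) + (r+σ²/2)T) / (σ√T) = (ln(136.62/149.34) + (0.0608+0.573²/2)·2.7671) / 0.953163 = (-0.089022 + 0.622499) / 0.953163 = 0.559691
d₂ = d₁ − σ√T = 0.559691 − 0.953163 = -0.393471
e^{−rT} = 0.845151
N(d₁) = 0.712155,  N(d₂) = 0.346986
Call price V = S·N(d₁) − K·e^{−rT}·N(d₂) = 97.294622 − 43.794763 = 53.499859
φ(d₁) = (1/√(2π))·e^{−d₁²/2} = 0.341105
Θ = −S·φ(d₁)·σ/(2√T) − r·K·e^{−rT}·N(d₂) = −8.026278 − 2.662722 = -10.688999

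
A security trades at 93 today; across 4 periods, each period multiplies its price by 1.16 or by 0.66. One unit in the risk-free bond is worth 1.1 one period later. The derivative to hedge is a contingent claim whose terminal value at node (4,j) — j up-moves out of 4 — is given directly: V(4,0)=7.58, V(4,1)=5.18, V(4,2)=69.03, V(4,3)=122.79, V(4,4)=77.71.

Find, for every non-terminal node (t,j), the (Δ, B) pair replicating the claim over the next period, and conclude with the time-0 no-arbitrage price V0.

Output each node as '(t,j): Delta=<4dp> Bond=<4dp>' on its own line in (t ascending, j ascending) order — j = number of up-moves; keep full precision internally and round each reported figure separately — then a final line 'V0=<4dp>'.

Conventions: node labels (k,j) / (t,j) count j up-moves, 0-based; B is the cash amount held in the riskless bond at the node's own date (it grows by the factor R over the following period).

Since d<R<u, set p* = (R−d)/(u−d) = 0.8800; price each node as the discounted p*-expectation of its children.
At maturity the claim pays: V(4,0)=7.5800, V(4,1)=5.1800, V(4,2)=69.0300, V(4,3)=122.7900, V(4,4)=77.7100
Node (3,0) S=26.7371: V=(p*·5.1800+(1−p*)·7.5800)/1.1=4.9709; Δ=(5.1800−7.5800)/(31.0151−17.6465)=-0.1795; B=V−Δ·S=9.7709
Node (3,1) S=46.9925: V=(p*·69.0300+(1−p*)·5.1800)/1.1=55.7891; Δ=(69.0300−5.1800)/(54.5113−31.0151)=2.7175; B=V−Δ·S=-71.9109
Node (3,2) S=82.5929: V=(p*·122.7900+(1−p*)·69.0300)/1.1=105.7625; Δ=(122.7900−69.0300)/(95.8078−54.5113)=1.3018; B=V−Δ·S=-1.7575
Node (3,3) S=145.1633: V=(p*·77.7100+(1−p*)·122.7900)/1.1=75.5633; Δ=(77.7100−122.7900)/(168.3895−95.8078)=-0.6211; B=V−Δ·S=165.7233
Node (2,0) S=40.5108: V=(p*·55.7891+(1−p*)·4.9709)/1.1=45.1736; Δ=(55.7891−4.9709)/(46.9925−26.7371)=2.5089; B=V−Δ·S=-56.4628
Node (2,1) S=71.2008: V=(p*·105.7625+(1−p*)·55.7891)/1.1=90.6961; Δ=(105.7625−55.7891)/(82.5929−46.9925)=1.4037; B=V−Δ·S=-9.2508
Node (2,2) S=125.1408: V=(p*·75.5633+(1−p*)·105.7625)/1.1=71.9884; Δ=(75.5633−105.7625)/(145.1633−82.5929)=-0.4826; B=V−Δ·S=132.3869
Node (1,0) S=61.3800: V=(p*·90.6961+(1−p*)·45.1736)/1.1=77.4849; Δ=(90.6961−45.1736)/(71.2008−40.5108)=1.4833; B=V−Δ·S=-13.5602
Node (1,1) S=107.8800: V=(p*·71.9884+(1−p*)·90.6961)/1.1=67.4848; Δ=(71.9884−90.6961)/(125.1408−71.2008)=-0.3468; B=V−Δ·S=104.9003
Node (0,0) S=93.0000: V=(p*·67.4848+(1−p*)·77.4849)/1.1=62.4407; Δ=(67.4848−77.4849)/(107.8800−61.3800)=-0.2151; B=V−Δ·S=82.4410
Sanity check at the root: Δ(0,0)·S0 + B(0,0) reproduces V0 = 62.4407.

(0,0): Delta=-0.2151 Bond=82.4410
(1,0): Delta=1.4833 Bond=-13.5602
(1,1): Delta=-0.3468 Bond=104.9003
(2,0): Delta=2.5089 Bond=-56.4628
(2,1): Delta=1.4037 Bond=-9.2508
(2,2): Delta=-0.4826 Bond=132.3869
(3,0): Delta=-0.1795 Bond=9.7709
(3,1): Delta=2.7175 Bond=-71.9109
(3,2): Delta=1.3018 Bond=-1.7575
(3,3): Delta=-0.6211 Bond=165.7233
V0=62.4407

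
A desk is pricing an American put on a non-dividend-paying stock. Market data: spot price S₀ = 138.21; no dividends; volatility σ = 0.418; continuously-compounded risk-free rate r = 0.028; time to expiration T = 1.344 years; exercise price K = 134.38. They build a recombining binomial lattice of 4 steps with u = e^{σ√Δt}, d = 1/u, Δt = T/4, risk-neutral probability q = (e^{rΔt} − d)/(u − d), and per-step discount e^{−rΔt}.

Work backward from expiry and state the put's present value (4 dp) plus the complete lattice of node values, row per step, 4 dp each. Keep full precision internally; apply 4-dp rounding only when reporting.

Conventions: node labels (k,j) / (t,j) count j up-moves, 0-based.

params: Δt=0.33600 u=1.27417 d=0.78482 q=0.45904 e^(-rΔt)=0.99064
t_4 payoffs: 81.9441 49.2497 0.0000 0.0000 0.0000
k=3: node(3,0) S=66.8123 payoff=67.5677 vs cont=66.3094 → 67.5677 [stop]  node(3,1) S=108.4705 payoff=25.9095 vs cont=26.3928 → 26.3928 [wait]  node(3,2) S=176.1032 payoff=0.0000 vs cont=0.0000 → 0.0000 [wait]  node(3,3) S=285.9056 payoff=0.0000 vs cont=0.0000 → 0.0000 [wait]
k=2: node(2,0) S=85.1303 payoff=49.2497 vs cont=48.2112 → 49.2497 [stop]  node(2,1) S=138.2100 payoff=0.0000 vs cont=14.1438 → 14.1438 [wait]  node(2,2) S=224.3856 payoff=0.0000 vs cont=0.0000 → 0.0000 [wait]
k=1: node(1,0) S=108.4705 payoff=25.9095 vs cont=32.8246 → 32.8246 [wait]  node(1,1) S=176.1032 payoff=0.0000 vs cont=7.5796 → 7.5796 [wait]
k=0: node(0,0) S=138.2100 payoff=0.0000 vs cont=21.0374 → 21.0374 [wait]

price = 21.0374
tree:
21.0374
32.8246 7.5796
49.2497 14.1438 0.0000
67.5677 26.3928 0.0000 0.0000
81.9441 49.2497 0.0000 0.0000 0.0000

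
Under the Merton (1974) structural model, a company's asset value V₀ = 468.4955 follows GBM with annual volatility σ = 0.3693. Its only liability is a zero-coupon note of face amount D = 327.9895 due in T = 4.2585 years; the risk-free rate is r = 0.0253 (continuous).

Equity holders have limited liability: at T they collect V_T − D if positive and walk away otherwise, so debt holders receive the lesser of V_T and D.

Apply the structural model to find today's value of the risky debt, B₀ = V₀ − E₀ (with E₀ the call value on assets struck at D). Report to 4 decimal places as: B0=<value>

Apply the equity-as-call identities (strike 327.9895, horizon 4.2585 years):
d₁ = [ln(V₀/D) + (r + σ²/2)T] / (σ√T)
   = [ln(468.4955/327.9895) + (0.0253 + 0.5·0.3693²)·4.2585] / (0.3693·√4.2585)
   = [0.356545 + 0.398132] / 0.762092 = 0.990270
d₂ = d₁ − σ√T = 0.990270 − 0.762092 = 0.228178
N(d₁) = 0.838979,  N(d₂) = 0.590246,  e^(−rT) = 0.897861
E₀ = V₀·N(d₁) − D·e^(−rT)·N(d₂)
   = 468.4955·0.838979 − 327.9895·0.897861·0.590246 = 219.236938
B₀ = V₀ − E₀ = 468.4955 − 219.236938 = 249.258562

B0=249.2586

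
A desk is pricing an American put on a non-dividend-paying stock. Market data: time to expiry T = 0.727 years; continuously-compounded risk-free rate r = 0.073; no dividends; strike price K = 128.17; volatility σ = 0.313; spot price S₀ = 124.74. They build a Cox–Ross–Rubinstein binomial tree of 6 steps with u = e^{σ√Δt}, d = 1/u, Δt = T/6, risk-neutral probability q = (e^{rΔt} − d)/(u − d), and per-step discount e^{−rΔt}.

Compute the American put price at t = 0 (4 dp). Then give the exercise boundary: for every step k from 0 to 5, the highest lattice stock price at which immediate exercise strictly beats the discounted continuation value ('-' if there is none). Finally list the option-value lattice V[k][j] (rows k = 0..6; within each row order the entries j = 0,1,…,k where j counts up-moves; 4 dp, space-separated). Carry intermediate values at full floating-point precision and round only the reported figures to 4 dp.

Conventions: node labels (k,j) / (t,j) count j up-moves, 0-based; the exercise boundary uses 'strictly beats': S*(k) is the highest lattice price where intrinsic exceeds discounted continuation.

price = 12.4819
boundary = - - 100.3162 89.9609 100.3162 111.8635
tree:
12.4819
19.0089 6.5137
27.8538 10.9573 2.4160
38.2091 17.8628 4.6040 0.3847
47.4955 27.8538 8.7054 0.7976 0.0000
55.8232 38.2091 16.3065 1.6541 0.0000 0.0000
63.2914 47.4955 27.8538 3.4300 0.0000 0.0000 0.0000

params: Δt=0.12117 u=1.11511 d=0.89677 q=0.51348 e^(-rΔt)=0.99119
t_6 payoffs: 63.2914 47.4955 27.8538 3.4300 0.0000 0.0000 0.0000
t_5: node(5,0) S=72.3468 payoff=55.8232 vs cont=54.6946 → 55.8232 [stop]  node(5,1) S=89.9609 payoff=38.2091 vs cont=37.0804 → 38.2091 [stop]  node(5,2) S=111.8635 payoff=16.3065 vs cont=15.1778 → 16.3065 [stop]  node(5,3) S=139.0987 payoff=0.0000 vs cont=1.6541 → 1.6541 [wait]  node(5,4) S=172.9648 payoff=0.0000 vs cont=0.0000 → 0.0000 [wait]  node(5,5) S=215.0762 payoff=0.0000 vs cont=0.0000 → 0.0000 [wait]  ⇒ S*(5)=111.8635
t_4: node(4,0) S=80.6745 payoff=47.4955 vs cont=46.3668 → 47.4955 [stop]  node(4,1) S=100.3162 payoff=27.8538 vs cont=26.7251 → 27.8538 [stop]  node(4,2) S=124.7400 payoff=3.4300 vs cont=8.7054 → 8.7054 [wait]  node(4,3) S=155.1102 payoff=0.0000 vs cont=0.7976 → 0.7976 [wait]  node(4,4) S=192.8746 payoff=0.0000 vs cont=0.0000 → 0.0000 [wait]  ⇒ S*(4)=100.3162
t_3: node(3,0) S=89.9609 payoff=38.2091 vs cont=37.0804 → 38.2091 [stop]  node(3,1) S=111.8635 payoff=16.3065 vs cont=17.8628 → 17.8628 [wait]  node(3,2) S=139.0987 payoff=0.0000 vs cont=4.6040 → 4.6040 [wait]  node(3,3) S=172.9648 payoff=0.0000 vs cont=0.3847 → 0.3847 [wait]  ⇒ S*(3)=89.9609
t_2: node(2,0) S=100.3162 payoff=27.8538 vs cont=27.5172 → 27.8538 [stop]  node(2,1) S=124.7400 payoff=3.4300 vs cont=10.9573 → 10.9573 [wait]  node(2,2) S=155.1102 payoff=0.0000 vs cont=2.4160 → 2.4160 [wait]  ⇒ S*(2)=100.3162
t_1: node(1,0) S=111.8635 payoff=16.3065 vs cont=19.0089 → 19.0089 [wait]  node(1,1) S=139.0987 payoff=0.0000 vs cont=6.5137 → 6.5137 [wait]  ⇒ S*(1)=-
t_0: node(0,0) S=124.7400 payoff=3.4300 vs cont=12.4819 → 12.4819 [wait]  ⇒ S*(0)=-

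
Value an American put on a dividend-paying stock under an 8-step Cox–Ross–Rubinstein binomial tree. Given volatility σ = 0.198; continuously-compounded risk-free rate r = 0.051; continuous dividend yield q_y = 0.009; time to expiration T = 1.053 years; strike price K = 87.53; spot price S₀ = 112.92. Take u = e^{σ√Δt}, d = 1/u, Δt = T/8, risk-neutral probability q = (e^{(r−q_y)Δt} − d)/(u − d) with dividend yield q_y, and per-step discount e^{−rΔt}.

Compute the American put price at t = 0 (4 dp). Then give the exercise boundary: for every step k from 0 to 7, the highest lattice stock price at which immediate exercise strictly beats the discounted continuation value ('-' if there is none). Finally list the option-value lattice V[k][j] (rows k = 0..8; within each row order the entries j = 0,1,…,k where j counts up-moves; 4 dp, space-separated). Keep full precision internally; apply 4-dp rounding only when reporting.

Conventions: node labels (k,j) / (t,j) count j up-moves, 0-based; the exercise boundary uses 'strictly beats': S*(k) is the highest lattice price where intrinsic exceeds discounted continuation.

price = 0.6632
boundary = - - - - - - 73.3815 78.8467
tree:
0.6632
1.1722 0.2029
2.0376 0.3906 0.0328
3.4693 0.7455 0.0688 0.0000
5.7561 1.4085 0.1445 0.0000 0.0000
9.2336 2.6282 0.3035 0.0000 0.0000 0.0000
14.1485 4.8271 0.6374 0.0000 0.0000 0.0000 0.0000
19.2350 8.6833 1.3385 0.0000 0.0000 0.0000 0.0000 0.0000
23.9689 14.1485 2.8109 0.0000 0.0000 0.0000 0.0000 0.0000 0.0000

params: Δt=0.13162 u=1.07448 d=0.93068 q=0.52060 e^(-rΔt)=0.99331
t_8 payoffs: 23.9689 14.1485 2.8109 0.0000 0.0000 0.0000 0.0000 0.0000 0.0000
t_7: node(7,0) S=68.2950 payoff=19.2350 vs cont=18.7302 → 19.2350 [stop]  node(7,1) S=78.8467 payoff=8.6833 vs cont=8.1910 → 8.6833 [stop]  node(7,2) S=91.0288 payoff=0.0000 vs cont=1.3385 → 1.3385 [wait]  node(7,3) S=105.0929 payoff=0.0000 vs cont=0.0000 → 0.0000 [wait]  node(7,4) S=121.3300 payoff=0.0000 vs cont=0.0000 → 0.0000 [wait]  node(7,5) S=140.0758 payoff=0.0000 vs cont=0.0000 → 0.0000 [wait]  node(7,6) S=161.7179 payoff=0.0000 vs cont=0.0000 → 0.0000 [wait]  node(7,7) S=186.7037 payoff=0.0000 vs cont=0.0000 → 0.0000 [wait]  ⇒ S*(7)=78.8467
t_6: node(6,0) S=73.3815 payoff=14.1485 vs cont=13.6498 → 14.1485 [stop]  node(6,1) S=84.7191 payoff=2.8109 vs cont=4.8271 → 4.8271 [wait]  node(6,2) S=97.8084 payoff=0.0000 vs cont=0.6374 → 0.6374 [wait]  node(6,3) S=112.9200 payoff=0.0000 vs cont=0.0000 → 0.0000 [wait]  node(6,4) S=130.3664 payoff=0.0000 vs cont=0.0000 → 0.0000 [wait]  node(6,5) S=150.5083 payoff=0.0000 vs cont=0.0000 → 0.0000 [wait]  node(6,6) S=173.7622 payoff=0.0000 vs cont=0.0000 → 0.0000 [wait]  ⇒ S*(6)=73.3815
t_5: node(5,0) S=78.8467 payoff=8.6833 vs cont=9.2336 → 9.2336 [wait]  node(5,1) S=91.0288 payoff=0.0000 vs cont=2.6282 → 2.6282 [wait]  node(5,2) S=105.0929 payoff=0.0000 vs cont=0.3035 → 0.3035 [wait]  node(5,3) S=121.3300 payoff=0.0000 vs cont=0.0000 → 0.0000 [wait]  node(5,4) S=140.0758 payoff=0.0000 vs cont=0.0000 → 0.0000 [wait]  node(5,5) S=161.7179 payoff=0.0000 vs cont=0.0000 → 0.0000 [wait]  ⇒ S*(5)=-
t_4: node(4,0) S=84.7191 payoff=2.8109 vs cont=5.7561 → 5.7561 [wait]  node(4,1) S=97.8084 payoff=0.0000 vs cont=1.4085 → 1.4085 [wait]  node(4,2) S=112.9200 payoff=0.0000 vs cont=0.1445 → 0.1445 [wait]  node(4,3) S=130.3664 payoff=0.0000 vs cont=0.0000 → 0.0000 [wait]  node(4,4) S=150.5083 payoff=0.0000 vs cont=0.0000 → 0.0000 [wait]  ⇒ S*(4)=-
t_3: node(3,0) S=91.0288 payoff=0.0000 vs cont=3.4693 → 3.4693 [wait]  node(3,1) S=105.0929 payoff=0.0000 vs cont=0.7455 → 0.7455 [wait]  node(3,2) S=121.3300 payoff=0.0000 vs cont=0.0688 → 0.0688 [wait]  node(3,3) S=140.0758 payoff=0.0000 vs cont=0.0000 → 0.0000 [wait]  ⇒ S*(3)=-
t_2: node(2,0) S=97.8084 payoff=0.0000 vs cont=2.0376 → 2.0376 [wait]  node(2,1) S=112.9200 payoff=0.0000 vs cont=0.3906 → 0.3906 [wait]  node(2,2) S=130.3664 payoff=0.0000 vs cont=0.0328 → 0.0328 [wait]  ⇒ S*(2)=-
t_1: node(1,0) S=105.0929 payoff=0.0000 vs cont=1.1722 → 1.1722 [wait]  node(1,1) S=121.3300 payoff=0.0000 vs cont=0.2029 → 0.2029 [wait]  ⇒ S*(1)=-
t_0: node(0,0) S=112.9200 payoff=0.0000 vs cont=0.6632 → 0.6632 [wait]  ⇒ S*(0)=-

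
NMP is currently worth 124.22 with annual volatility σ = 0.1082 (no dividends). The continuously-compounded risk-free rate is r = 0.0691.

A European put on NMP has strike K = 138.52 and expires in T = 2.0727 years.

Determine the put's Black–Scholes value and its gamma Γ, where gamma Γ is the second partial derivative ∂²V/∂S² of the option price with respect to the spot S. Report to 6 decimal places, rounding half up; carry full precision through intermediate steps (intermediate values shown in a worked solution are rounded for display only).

σ√T = 0.1082·√2.0727 = 0.155774
d₁ = (ln(S/K) + (r+σ²/2)T) / (σ√T) = (ln(124.22/138.52) + (0.0691+0.1082²/2)·2.0727) / 0.155774 = (-0.108961 + 0.155356) / 0.155774 = 0.297840
d₂ = d₁ − σ√T = 0.297840 − 0.155774 = 0.142066
e^{−rT} = 0.866560
N(−d₁) = 0.382913,  N(−d₂) = 0.443514
Put price V = K·e^{−rT}·N(−d₂) − S·N(−d₁) = 53.237602 − 47.565392 = 5.672210
φ(d₁) = (1/√(2π))·e^{−d₁²/2} = 0.381634
Γ = φ(d₁) / (S·σ·√T) = 0.019722

price = 5.672210
Γ = 0.019722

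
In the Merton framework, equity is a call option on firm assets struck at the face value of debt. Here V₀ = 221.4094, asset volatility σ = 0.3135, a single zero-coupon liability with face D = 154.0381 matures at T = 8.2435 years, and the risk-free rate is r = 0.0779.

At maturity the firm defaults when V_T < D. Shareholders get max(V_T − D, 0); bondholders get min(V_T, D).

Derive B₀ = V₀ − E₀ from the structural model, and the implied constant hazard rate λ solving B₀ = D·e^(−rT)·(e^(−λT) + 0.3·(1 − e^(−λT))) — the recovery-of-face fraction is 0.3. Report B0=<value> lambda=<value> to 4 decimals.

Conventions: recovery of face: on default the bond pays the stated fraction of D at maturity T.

B0=73.5544 lambda=0.0172

With assets at 221.4094 and a single debt payment of 154.0381 at 8.2435 years:
d₁ = [ln(V₀/D) + (r + σ²/2)T] / (σ√T)
   = [ln(221.4094/154.0381) + (0.0779 + 0.5·0.3135²)·8.2435] / (0.3135·√8.2435)
   = [0.362814 + 1.047264] / 0.900105 = 1.566569
d₂ = d₁ − σ√T = 1.566569 − 0.900105 = 0.666463
N(d₁) = 0.941392,  N(d₂) = 0.747443,  e^(−rT) = 0.526150
E₀ = V₀·N(d₁) − D·e^(−rT)·N(d₂)
   = 221.4094·0.941392 − 154.0381·0.526150·0.747443 = 147.854990
B₀ = V₀ − E₀ = 221.4094 − 147.854990 = 73.554410
e^(−λT) = (B₀·e^(rT)/D − 0.3)/(1 − 0.3) = (73.5544·1.900598/154.0381 − 0.3)/0.7 = 0.86792930
λ = −ln(0.86792930)/8.2435 = 0.017183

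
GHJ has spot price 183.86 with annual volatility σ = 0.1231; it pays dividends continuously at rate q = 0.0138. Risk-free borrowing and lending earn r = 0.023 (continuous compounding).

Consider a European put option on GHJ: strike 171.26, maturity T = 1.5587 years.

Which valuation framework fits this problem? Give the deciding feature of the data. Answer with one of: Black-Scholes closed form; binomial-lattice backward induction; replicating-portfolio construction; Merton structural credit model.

framework: Black-Scholes closed form

Key observation: a European-exercise option on GHJ struck at 171.26 — a GBM underlying with constant parameters — admits an analytic price: the data contain no early exercise, no discrete tree, no debt structure.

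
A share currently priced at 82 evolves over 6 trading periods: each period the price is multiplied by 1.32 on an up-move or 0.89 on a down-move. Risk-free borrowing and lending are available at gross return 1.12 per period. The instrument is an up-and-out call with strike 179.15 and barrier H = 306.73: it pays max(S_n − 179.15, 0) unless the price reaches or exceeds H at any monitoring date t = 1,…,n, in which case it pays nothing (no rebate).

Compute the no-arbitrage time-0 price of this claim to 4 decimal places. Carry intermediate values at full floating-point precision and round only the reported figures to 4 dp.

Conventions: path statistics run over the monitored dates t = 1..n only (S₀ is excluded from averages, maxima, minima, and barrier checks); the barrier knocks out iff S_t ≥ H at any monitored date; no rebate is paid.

price = 8.2732

Set p* = 0.5349 (from d < R < u); the path-dependent value is the discounted p*-expectation over all price paths.
Enumerate all 2^6 = 64 price paths (U = up ×1.32, D = down ×0.89); each path with k up-moves has probability p*^k·(1−p*)^(6−k).
DDDDDD: M=72.9800, payoff=0.0000, prob=0.010124
UDDDDD: M=108.2400, payoff=0.0000, prob=0.011643
DUDDDD: M=96.3336, payoff=0.0000, prob=0.011643
UUDDDD: M=142.8768, payoff=0.0000, prob=0.013390
DDUDDD: M=85.7369, payoff=0.0000, prob=0.011643
UDUDDD: M=127.1604, payoff=0.0000, prob=0.013390
DUUDDD: M=127.1604, payoff=0.0000, prob=0.013390
UUUDDD: M=188.5974, payoff=0.0000, prob=0.015398
DDDUDD: M=76.3058, payoff=0.0000, prob=0.011643
UDDUDD: M=113.1727, payoff=0.0000, prob=0.013390
DUDUDD: M=113.1727, payoff=0.0000, prob=0.013390
UUDUDD: M=167.8517, payoff=0.0000, prob=0.015398
DDUUDD: M=113.1727, payoff=0.0000, prob=0.013390
UDUUDD: M=167.8517, payoff=0.0000, prob=0.015398
DUUUDD: M=167.8517, payoff=0.0000, prob=0.015398
UUUUDD: M=248.9485, payoff=18.0421, prob=0.017708
DDDDUD: M=72.9800, payoff=0.0000, prob=0.011643
UDDDUD: M=108.2400, payoff=0.0000, prob=0.013390
DUDDUD: M=100.7237, payoff=0.0000, prob=0.013390
UUDDUD: M=149.3880, payoff=0.0000, prob=0.015398
DDUDUD: M=100.7237, payoff=0.0000, prob=0.013390
UDUDUD: M=149.3880, payoff=0.0000, prob=0.015398
DUUDUD: M=149.3880, payoff=0.0000, prob=0.015398
UUUDUD: M=221.5642, payoff=18.0421, prob=0.017708
DDDUUD: M=100.7237, payoff=0.0000, prob=0.013390
UDDUUD: M=149.3880, payoff=0.0000, prob=0.015398
DUDUUD: M=149.3880, payoff=0.0000, prob=0.015398
UUDUUD: M=221.5642, payoff=18.0421, prob=0.017708
DDUUUD: M=149.3880, payoff=0.0000, prob=0.015398
UDUUUD: M=221.5642, payoff=18.0421, prob=0.017708
DUUUUD: M=221.5642, payoff=18.0421, prob=0.017708
UUUUUD: M=328.6121, payoff=0.0000, prob=0.020364
DDDDDU: M=72.9800, payoff=0.0000, prob=0.011643
UDDDDU: M=108.2400, payoff=0.0000, prob=0.013390
DUDDDU: M=96.3336, payoff=0.0000, prob=0.013390
UUDDDU: M=142.8768, payoff=0.0000, prob=0.015398
DDUDDU: M=89.6441, payoff=0.0000, prob=0.013390
UDUDDU: M=132.9553, payoff=0.0000, prob=0.015398
DUUDDU: M=132.9553, payoff=0.0000, prob=0.015398
UUUDDU: M=197.1921, payoff=18.0421, prob=0.017708
DDDUDU: M=89.6441, payoff=0.0000, prob=0.013390
UDDUDU: M=132.9553, payoff=0.0000, prob=0.015398
DUDUDU: M=132.9553, payoff=0.0000, prob=0.015398
UUDUDU: M=197.1921, payoff=18.0421, prob=0.017708
DDUUDU: M=132.9553, payoff=0.0000, prob=0.015398
UDUUDU: M=197.1921, payoff=18.0421, prob=0.017708
DUUUDU: M=197.1921, payoff=18.0421, prob=0.017708
UUUUDU: M=292.4647, payoff=113.3147, prob=0.020364
DDDDUU: M=89.6441, payoff=0.0000, prob=0.013390
UDDDUU: M=132.9553, payoff=0.0000, prob=0.015398
DUDDUU: M=132.9553, payoff=0.0000, prob=0.015398
UUDDUU: M=197.1921, payoff=18.0421, prob=0.017708
DDUDUU: M=132.9553, payoff=0.0000, prob=0.015398
UDUDUU: M=197.1921, payoff=18.0421, prob=0.017708
DUUDUU: M=197.1921, payoff=18.0421, prob=0.017708
UUUDUU: M=292.4647, payoff=113.3147, prob=0.020364
DDDUUU: M=132.9553, payoff=0.0000, prob=0.015398
UDDUUU: M=197.1921, payoff=18.0421, prob=0.017708
DUDUUU: M=197.1921, payoff=18.0421, prob=0.017708
UUDUUU: M=292.4647, payoff=113.3147, prob=0.020364
DDUUUU: M=197.1921, payoff=18.0421, prob=0.017708
UDUUUU: M=292.4647, payoff=113.3147, prob=0.020364
DUUUUU: M=292.4647, payoff=113.3147, prob=0.020364
UUUUUU: M=433.7679, payoff=0.0000, prob=0.023418
Price = Σ prob·payoff / R^6 = 16.329837 / 1.973823 = 8.2732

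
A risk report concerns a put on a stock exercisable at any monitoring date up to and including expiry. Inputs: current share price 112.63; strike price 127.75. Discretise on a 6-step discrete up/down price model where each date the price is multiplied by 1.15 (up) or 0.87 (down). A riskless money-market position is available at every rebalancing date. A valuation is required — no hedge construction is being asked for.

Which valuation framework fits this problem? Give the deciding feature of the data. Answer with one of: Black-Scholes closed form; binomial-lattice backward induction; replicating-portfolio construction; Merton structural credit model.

Key observation: early exercise of the strike-127.75 put must be checked at each of the 6 dates (spot 112.63), which forces a node-by-node comparison of intrinsic and continuation value backward from expiry.

framework: binomial-lattice backward induction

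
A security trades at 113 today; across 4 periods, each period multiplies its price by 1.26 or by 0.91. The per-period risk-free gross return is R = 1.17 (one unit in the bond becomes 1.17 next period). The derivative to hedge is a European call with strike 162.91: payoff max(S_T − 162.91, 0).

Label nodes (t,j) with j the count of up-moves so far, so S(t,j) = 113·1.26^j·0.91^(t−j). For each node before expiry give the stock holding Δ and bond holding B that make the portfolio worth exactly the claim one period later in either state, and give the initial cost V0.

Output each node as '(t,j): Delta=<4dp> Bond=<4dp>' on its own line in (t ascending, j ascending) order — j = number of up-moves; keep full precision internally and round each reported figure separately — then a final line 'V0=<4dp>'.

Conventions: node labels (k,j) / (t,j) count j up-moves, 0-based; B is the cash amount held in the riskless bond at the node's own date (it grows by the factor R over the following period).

(0,0): Delta=0.7996 Bond=-60.9120
(1,0): Delta=0.4793 Bond=-38.3314
(1,1): Delta=0.8796 Bond=-82.6679
(2,0): Delta=0.0000 Bond=0.0000
(2,1): Delta=0.5991 Bond=-60.3720
(2,2): Delta=0.9498 Bond=-109.3039
(3,0): Delta=0.0000 Bond=0.0000
(3,1): Delta=0.0000 Bond=0.0000
(3,2): Delta=0.7489 Bond=-95.0859
(3,3): Delta=1.0000 Bond=-139.2393
V0=29.4384

Since d<R<u, set p* = (R−d)/(u−d) = 0.7429; price each node as the discounted p*-expectation of its children.
At maturity the claim pays: V(4,0)=0.0000, V(4,1)=0.0000, V(4,2)=0.0000, V(4,3)=42.7887, V(4,4)=121.9035
  t=3,j=0: stock 85.1535 → up 107.2934 (V=0.0000), down 77.4897 (V=0.0000). Price 0.0000; hedge Δ=0.0000, bond B=0.0000.
  t=3,j=1: stock 117.9049 → up 148.5601 (V=0.0000), down 107.2934 (V=0.0000). Price 0.0000; hedge Δ=0.0000, bond B=0.0000.
  t=3,j=2: stock 163.2529 → up 205.6987 (V=42.7887), down 148.5601 (V=0.0000). Price 27.1674; hedge Δ=0.7489, bond B=-95.0859.
  t=3,j=3: stock 226.0425 → up 284.8135 (V=121.9035), down 205.6987 (V=42.7887). Price 86.8032; hedge Δ=1.0000, bond B=-139.2393.
  t=2,j=0: stock 93.5753 → up 117.9049 (V=0.0000), down 85.1535 (V=0.0000). Price 0.0000; hedge Δ=0.0000, bond B=0.0000.
  t=2,j=1: stock 129.5658 → up 163.2529 (V=27.1674), down 117.9049 (V=0.0000). Price 17.2491; hedge Δ=0.5991, bond B=-60.3720.
  t=2,j=2: stock 179.3988 → up 226.0425 (V=86.8032), down 163.2529 (V=27.1674). Price 61.0840; hedge Δ=0.9498, bond B=-109.3039.
  t=1,j=0: stock 102.8300 → up 129.5658 (V=17.2491), down 93.5753 (V=0.0000). Price 10.9518; hedge Δ=0.4793, bond B=-38.3314.
  t=1,j=1: stock 142.3800 → up 179.3988 (V=61.0840), down 129.5658 (V=17.2491). Price 42.5745; hedge Δ=0.8796, bond B=-82.6679.
  t=0,j=0: stock 113.0000 → up 142.3800 (V=42.5745), down 102.8300 (V=10.9518). Price 29.4384; hedge Δ=0.7996, bond B=-60.9120.
Verification: the root portfolio costs Δ(0,0)·S0 + B(0,0) = 29.4384, matching V0.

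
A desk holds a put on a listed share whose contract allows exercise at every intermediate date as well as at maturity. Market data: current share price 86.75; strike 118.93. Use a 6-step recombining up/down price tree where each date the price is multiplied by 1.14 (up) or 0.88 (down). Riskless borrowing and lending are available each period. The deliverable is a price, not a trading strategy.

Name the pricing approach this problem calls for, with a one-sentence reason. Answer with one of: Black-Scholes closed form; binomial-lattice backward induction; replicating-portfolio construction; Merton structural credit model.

framework: binomial-lattice backward induction

Key observation: the exercise right at every one of the 6 steps is what matters: each node needs max(118.93 − S, continuation), which only the stepwise tree valuation starting from spot 86.75 delivers.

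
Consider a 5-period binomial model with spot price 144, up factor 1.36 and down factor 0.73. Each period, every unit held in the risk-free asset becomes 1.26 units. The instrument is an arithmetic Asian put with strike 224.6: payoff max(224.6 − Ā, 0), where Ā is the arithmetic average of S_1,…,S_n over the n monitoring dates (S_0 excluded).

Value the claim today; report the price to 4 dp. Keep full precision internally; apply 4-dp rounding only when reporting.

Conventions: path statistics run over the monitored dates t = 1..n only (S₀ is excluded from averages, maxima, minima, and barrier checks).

No-arbitrage gives p* = (R−d)/(u−d) = 0.8413: enumerate every path, weight its payoff by its p*-probability, and discount by R^5.
Enumerate all 2^5 = 32 price paths (U = up ×1.36, D = down ×0.73); each path with k up-moves has probability p*^k·(1−p*)^(5−k).
DDDDD: Ā=61.7243, payoff=162.8757, prob=0.000101
UDDDD: Ā=114.9933, payoff=109.6067, prob=0.000534
DUDDD: Ā=96.8493, payoff=127.7507, prob=0.000534
UUDDD: Ā=180.4316, payoff=44.1684, prob=0.002830
DDUDD: Ā=83.6042, payoff=140.9958, prob=0.000534
UDUDD: Ā=155.7557, payoff=68.8443, prob=0.002830
DUUDD: Ā=137.6117, payoff=86.9883, prob=0.002830
UUUDD: Ā=256.3726, payoff=0.0000, prob=0.015001
DDDUD: Ā=73.9353, payoff=150.6647, prob=0.000534
UDDUD: Ā=137.7424, payoff=86.8576, prob=0.002830
DUDUD: Ā=119.5984, payoff=105.0016, prob=0.002830
UUDUD: Ā=222.8134, payoff=1.7866, prob=0.015001
DDUUD: Ā=106.3533, payoff=118.2467, prob=0.002830
UDUUD: Ā=198.1376, payoff=26.4624, prob=0.015001
DUUUD: Ā=179.9936, payoff=44.6064, prob=0.015001
UUUUD: Ā=335.3305, payoff=0.0000, prob=0.079506
DDDDU: Ā=66.8769, payoff=157.7231, prob=0.000534
UDDDU: Ā=124.5926, payoff=100.0074, prob=0.002830
DUDDU: Ā=106.4486, payoff=118.1514, prob=0.002830
UUDDU: Ā=198.3153, payoff=26.2847, prob=0.015001
DDUDU: Ā=93.2035, payoff=131.3965, prob=0.002830
UDUDU: Ā=173.6394, payoff=50.9606, prob=0.015001
DUUDU: Ā=155.4954, payoff=69.1046, prob=0.015001
UUUDU: Ā=289.6901, payoff=0.0000, prob=0.079506
DDDUU: Ā=83.5346, payoff=141.0654, prob=0.002830
UDDUU: Ā=155.6261, payoff=68.9739, prob=0.015001
DUDUU: Ā=137.4821, payoff=87.1179, prob=0.015001
UUDUU: Ā=256.1309, payoff=0.0000, prob=0.079506
DDUUU: Ā=124.2369, payoff=100.3631, prob=0.015001
UDUUU: Ā=231.4551, payoff=0.0000, prob=0.079506
DUUUU: Ā=213.3111, payoff=11.2889, prob=0.079506
UUUUU: Ā=397.4015, payoff=0.0000, prob=0.421383
Price = Σ prob·payoff / R^5 = 11.248618 / 3.175797 = 3.5420

price = 3.5420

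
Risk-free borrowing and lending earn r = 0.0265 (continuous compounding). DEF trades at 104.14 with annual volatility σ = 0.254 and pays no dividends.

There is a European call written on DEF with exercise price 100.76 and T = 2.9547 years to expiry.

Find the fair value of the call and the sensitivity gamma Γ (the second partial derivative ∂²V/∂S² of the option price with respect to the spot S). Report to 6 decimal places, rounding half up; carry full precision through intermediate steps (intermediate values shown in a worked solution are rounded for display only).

σ√T = 0.254·√2.9547 = 0.436607
d₁ = (ln(S/K) + (r+σ²/2)T) / (σ√T) = (ln(104.14/100.76) + (0.0265+0.254²/2)·2.9547) / 0.436607 = (0.032995 + 0.173612) / 0.436607 = 0.473211
d₂ = d₁ − σ√T = 0.473211 − 0.436607 = 0.036604
e^{−rT} = 0.924687
N(d₁) = 0.681969,  N(d₂) = 0.514600
Call price V = S·N(d₁) − K·e^{−rT}·N(d₂) = 71.020206 − 47.946018 = 23.074188
φ(d₁) = (1/√(2π))·e^{−d₁²/2} = 0.356685
Γ = φ(d₁) / (S·σ·√T) = 0.007845

price = 23.074188
Γ = 0.007845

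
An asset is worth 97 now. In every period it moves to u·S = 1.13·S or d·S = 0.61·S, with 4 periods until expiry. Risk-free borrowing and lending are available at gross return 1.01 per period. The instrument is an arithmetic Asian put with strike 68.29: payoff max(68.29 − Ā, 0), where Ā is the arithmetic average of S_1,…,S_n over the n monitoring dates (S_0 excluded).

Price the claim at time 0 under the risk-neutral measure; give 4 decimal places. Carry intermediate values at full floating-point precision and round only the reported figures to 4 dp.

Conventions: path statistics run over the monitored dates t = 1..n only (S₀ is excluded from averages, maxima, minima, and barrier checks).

price = 2.3174

No-arbitrage gives p* = (R−d)/(u−d) = 0.7692: enumerate every path, weight its payoff by its p*-probability, and discount by R^4.
Enumerate all 2^4 = 16 price paths (U = up ×1.13, D = down ×0.61); each path with k up-moves has probability p*^k·(1−p*)^(4−k).
DDDD: Ā=32.6778, payoff=35.6122, prob=0.002836
UDDD: Ā=60.5343, payoff=7.7557, prob=0.009453
DUDD: Ā=47.9243, payoff=20.3657, prob=0.009453
UUDD: Ā=88.7779, payoff=0.0000, prob=0.031512
DDUD: Ā=40.2322, payoff=28.0578, prob=0.009453
UDUD: Ā=74.5286, payoff=0.0000, prob=0.031512
DUUD: Ā=61.9186, payoff=6.3714, prob=0.031512
UUUD: Ā=114.7016, payoff=0.0000, prob=0.105038
DDDU: Ā=35.5401, payoff=32.7499, prob=0.009453
UDDU: Ā=65.8365, payoff=2.4535, prob=0.031512
DUDU: Ā=53.2265, payoff=15.0635, prob=0.031512
UUDU: Ā=98.5999, payoff=0.0000, prob=0.105038
DDUU: Ā=45.5344, payoff=22.7556, prob=0.031512
UDUU: Ā=84.3506, payoff=0.0000, prob=0.105038
DUUU: Ā=71.7406, payoff=0.0000, prob=0.105038
UUUU: Ā=132.8966, payoff=0.0000, prob=0.350128
Price = Σ prob·payoff / R^4 = 2.411506 / 1.040604 = 2.3174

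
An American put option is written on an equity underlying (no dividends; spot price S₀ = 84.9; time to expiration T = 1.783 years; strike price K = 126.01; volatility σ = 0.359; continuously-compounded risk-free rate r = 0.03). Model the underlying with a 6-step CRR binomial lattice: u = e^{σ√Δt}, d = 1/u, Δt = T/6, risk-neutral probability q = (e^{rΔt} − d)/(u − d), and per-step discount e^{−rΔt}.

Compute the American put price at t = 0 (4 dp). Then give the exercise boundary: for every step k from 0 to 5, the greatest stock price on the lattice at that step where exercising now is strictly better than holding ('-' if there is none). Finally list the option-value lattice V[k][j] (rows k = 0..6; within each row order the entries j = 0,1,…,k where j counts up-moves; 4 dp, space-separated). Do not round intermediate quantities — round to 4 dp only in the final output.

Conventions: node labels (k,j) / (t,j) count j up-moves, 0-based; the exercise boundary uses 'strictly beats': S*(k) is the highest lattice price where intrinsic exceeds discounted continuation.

price = 43.3562
boundary = - 69.8097 57.4015 69.8097 84.9000 103.2523
tree:
43.3562
56.2003 29.9201
68.6085 42.0115 17.0655
78.8112 56.2003 27.0576 6.2980
87.2004 68.6085 41.1100 11.9724 0.1191
94.0985 78.8112 56.2003 22.7577 0.2285 0.0000
99.7705 87.2004 68.6085 41.1100 0.4382 0.0000 0.0000

Δt=0.29717  u=1.21616  d=0.82226  q=0.47396  discount=0.99112
step 6 (expiry): payoffs max(K−S,0) = 99.7705 87.2004 68.6085 41.1100 0.4382 0.0000 0.0000
step 5: (k=5,j=0): S=31.9115, K−S=94.0985, hold=92.9801 ⇒ V=94.0985 exercise | (k=5,j=1): S=47.1988, K−S=78.8112, hold=77.6928 ⇒ V=78.8112 exercise | (k=5,j=2): S=69.8097, K−S=56.2003, hold=55.0820 ⇒ V=56.2003 exercise | (k=5,j=3): S=103.2523, K−S=22.7577, hold=21.6393 ⇒ V=22.7577 exercise | (k=5,j=4): S=152.7159, K−S=0.0000, hold=0.2285 ⇒ V=0.2285 continue | (k=5,j=5): S=225.8751, K−S=0.0000, hold=0.0000 ⇒ V=0.0000 continue  boundary S*=103.2523
step 4: (k=4,j=0): S=38.8096, K−S=87.2004, hold=86.0820 ⇒ V=87.2004 exercise | (k=4,j=1): S=57.4015, K−S=68.6085, hold=67.4901 ⇒ V=68.6085 exercise | (k=4,j=2): S=84.9000, K−S=41.1100, hold=39.9916 ⇒ V=41.1100 exercise | (k=4,j=3): S=125.5718, K−S=0.4382, hold=11.9724 ⇒ V=11.9724 continue | (k=4,j=4): S=185.7275, K−S=0.0000, hold=0.1191 ⇒ V=0.1191 continue  boundary S*=84.9000
step 3: (k=3,j=0): S=47.1988, K−S=78.8112, hold=77.6928 ⇒ V=78.8112 exercise | (k=3,j=1): S=69.8097, K−S=56.2003, hold=55.0820 ⇒ V=56.2003 exercise | (k=3,j=2): S=103.2523, K−S=22.7577, hold=27.0576 ⇒ V=27.0576 continue | (k=3,j=3): S=152.7159, K−S=0.0000, hold=6.2980 ⇒ V=6.2980 continue  boundary S*=69.8097
step 2: (k=2,j=0): S=57.4015, K−S=68.6085, hold=67.4901 ⇒ V=68.6085 exercise | (k=2,j=1): S=84.9000, K−S=41.1100, hold=42.0115 ⇒ V=42.0115 continue | (k=2,j=2): S=125.5718, K−S=0.4382, hold=17.0655 ⇒ V=17.0655 continue  boundary S*=57.4015
step 1: (k=1,j=0): S=69.8097, K−S=56.2003, hold=55.5054 ⇒ V=56.2003 exercise | (k=1,j=1): S=103.2523, K−S=22.7577, hold=29.9201 ⇒ V=29.9201 continue  boundary S*=69.8097
step 0: (k=0,j=0): S=84.9000, K−S=41.1100, hold=43.3562 ⇒ V=43.3562 continue  boundary S*=-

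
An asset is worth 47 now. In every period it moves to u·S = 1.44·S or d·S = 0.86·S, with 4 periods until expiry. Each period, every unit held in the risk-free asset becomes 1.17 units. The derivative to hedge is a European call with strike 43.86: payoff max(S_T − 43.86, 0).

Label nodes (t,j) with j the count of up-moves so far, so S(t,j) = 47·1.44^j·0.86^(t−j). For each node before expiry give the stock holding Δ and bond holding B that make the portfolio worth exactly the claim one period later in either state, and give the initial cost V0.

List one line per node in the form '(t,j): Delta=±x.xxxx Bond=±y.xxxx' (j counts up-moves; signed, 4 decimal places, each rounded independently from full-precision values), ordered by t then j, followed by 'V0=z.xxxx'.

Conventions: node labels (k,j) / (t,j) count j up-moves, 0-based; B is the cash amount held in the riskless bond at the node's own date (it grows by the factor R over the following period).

Under the risk-neutral measure, an up-move has probability p* = (R−d)/(u−d) = 0.5345 and values discount at R = 1.17.
At maturity the claim pays: V(4,0)=0.0000, V(4,1)=0.0000, V(4,2)=28.2208, V(4,3)=76.8335, V(4,4)=158.2314
Node (3,0) S=29.8946: V=(p*·0.0000+(1−p*)·0.0000)/1.17=0.0000; Δ=(0.0000−0.0000)/(43.0483−25.7094)=0.0000; B=V−Δ·S=0.0000
Node (3,1) S=50.0561: V=(p*·28.2208+(1−p*)·0.0000)/1.17=12.8919; Δ=(28.2208−0.0000)/(72.0808−43.0483)=0.9720; B=V−Δ·S=-35.7647
Node (3,2) S=83.8149: V=(p*·76.8335+(1−p*)·28.2208)/1.17=46.3277; Δ=(76.8335−28.2208)/(120.6935−72.0808)=1.0000; B=V−Δ·S=-37.4872
Node (3,3) S=140.3412: V=(p*·158.2314+(1−p*)·76.8335)/1.17=102.8541; Δ=(158.2314−76.8335)/(202.0914−120.6935)=1.0000; B=V−Δ·S=-37.4872
Node (2,0) S=34.7612: V=(p*·12.8919+(1−p*)·0.0000)/1.17=5.8893; Δ=(12.8919−0.0000)/(50.0561−29.8946)=0.6394; B=V−Δ·S=-16.3381
Node (2,1) S=58.2048: V=(p*·46.3277+(1−p*)·12.8919)/1.17=26.2930; Δ=(46.3277−12.8919)/(83.8149−50.0561)=0.9904; B=V−Δ·S=-31.3550
Node (2,2) S=97.4592: V=(p*·102.8541+(1−p*)·46.3277)/1.17=65.4189; Δ=(102.8541−46.3277)/(140.3412−83.8149)=1.0000; B=V−Δ·S=-32.0403
Node (1,0) S=40.4200: V=(p*·26.2930+(1−p*)·5.8893)/1.17=14.3545; Δ=(26.2930−5.8893)/(58.2048−34.7612)=0.8703; B=V−Δ·S=-20.8243
Node (1,1) S=67.6800: V=(p*·65.4189+(1−p*)·26.2930)/1.17=40.3462; Δ=(65.4189−26.2930)/(97.4592−58.2048)=0.9967; B=V−Δ·S=-27.1122
Node (0,0) S=47.0000: V=(p*·40.3462+(1−p*)·14.3545)/1.17=24.1424; Δ=(40.3462−14.3545)/(67.6800−40.4200)=0.9535; B=V−Δ·S=-20.6710
As a check, the time-0 holding Δ(0,0)·S0 + B(0,0) comes to 24.1424 — exactly V0.

(0,0): Delta=0.9535 Bond=-20.6710
(1,0): Delta=0.8703 Bond=-20.8243
(1,1): Delta=0.9967 Bond=-27.1122
(2,0): Delta=0.6394 Bond=-16.3381
(2,1): Delta=0.9904 Bond=-31.3550
(2,2): Delta=1.0000 Bond=-32.0403
(3,0): Delta=0.0000 Bond=0.0000
(3,1): Delta=0.9720 Bond=-35.7647
(3,2): Delta=1.0000 Bond=-37.4872
(3,3): Delta=1.0000 Bond=-37.4872
V0=24.1424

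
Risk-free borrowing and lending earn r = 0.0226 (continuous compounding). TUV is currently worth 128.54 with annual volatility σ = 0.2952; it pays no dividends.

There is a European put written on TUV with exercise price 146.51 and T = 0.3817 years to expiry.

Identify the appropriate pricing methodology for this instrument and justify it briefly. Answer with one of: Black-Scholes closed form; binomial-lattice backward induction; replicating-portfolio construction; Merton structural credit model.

framework: Black-Scholes closed form

Key observation: with TUV following a GBM at constant σ and r, the European put struck at 146.51 prices in closed form — nothing here needs a stepwise model or a balance sheet.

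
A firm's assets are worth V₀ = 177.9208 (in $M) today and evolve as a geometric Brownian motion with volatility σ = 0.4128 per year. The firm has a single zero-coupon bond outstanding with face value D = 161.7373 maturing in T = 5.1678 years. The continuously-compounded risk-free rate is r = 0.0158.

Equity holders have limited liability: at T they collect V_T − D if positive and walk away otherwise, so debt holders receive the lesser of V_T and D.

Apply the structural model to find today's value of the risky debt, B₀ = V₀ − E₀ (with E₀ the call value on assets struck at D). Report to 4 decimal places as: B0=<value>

B0=103.4872

Work the structural quantities from V₀ = 177.9208 against face 161.7373:
d₁ = [ln(V₀/D) + (r + σ²/2)T] / (σ√T)
   = [ln(177.9208/161.7373) + (0.0158 + 0.5·0.4128²)·5.1678] / (0.4128·√5.1678)
   = [0.095365 + 0.521958] / 0.938410 = 0.657839
d₂ = d₁ − σ√T = 0.657839 − 0.938410 = -0.280571
N(d₁) = 0.744679,  N(d₂) = 0.389520,  e^(−rT) = 0.921593
E₀ = V₀·N(d₁) − D·e^(−rT)·N(d₂)
   = 177.9208·0.744679 − 161.7373·0.921593·0.389520 = 74.433650
B₀ = V₀ − E₀ = 177.9208 − 74.433650 = 103.487150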